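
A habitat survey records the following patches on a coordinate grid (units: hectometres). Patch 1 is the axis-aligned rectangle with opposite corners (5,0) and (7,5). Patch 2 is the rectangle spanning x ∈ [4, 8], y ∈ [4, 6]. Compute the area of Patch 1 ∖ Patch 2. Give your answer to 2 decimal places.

8.00

|Patch 1∩Patch 2|: x∈[5,7], y∈[4,5] → 2·1 = 2.
|Patch 1| = 10.
|Patch 1 ∖ Patch 2| = |Patch 1| − |Patch 1∩Patch 2| = 10 − 2 = 8.00.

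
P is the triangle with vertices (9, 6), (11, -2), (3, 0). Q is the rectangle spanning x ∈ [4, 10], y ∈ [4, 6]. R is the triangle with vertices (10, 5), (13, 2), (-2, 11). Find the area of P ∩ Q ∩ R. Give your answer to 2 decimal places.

1.06

The intersection is the polygon with vertices (8.667,5.667), (9.143,5.429), (9.471,4.118), (8,5).
By the shoelace formula its area is 1.06.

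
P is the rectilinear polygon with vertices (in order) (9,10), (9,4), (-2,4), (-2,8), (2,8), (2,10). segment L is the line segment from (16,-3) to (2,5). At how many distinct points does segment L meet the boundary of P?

The segment meets the boundary at (3.75,4).

1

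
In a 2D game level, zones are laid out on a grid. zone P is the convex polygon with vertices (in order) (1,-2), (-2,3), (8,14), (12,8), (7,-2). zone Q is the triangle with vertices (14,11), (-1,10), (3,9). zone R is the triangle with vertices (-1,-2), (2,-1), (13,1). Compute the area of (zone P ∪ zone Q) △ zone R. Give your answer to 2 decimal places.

127.86

|zone P ∪ zone Q| = 129.1941.
|(zone P ∪ zone Q) ∩ zone R| = 1.9192.
|(zone P ∪ zone Q) △ zone R| = 129.1941 + 2.5 − 3.8384 = 127.86.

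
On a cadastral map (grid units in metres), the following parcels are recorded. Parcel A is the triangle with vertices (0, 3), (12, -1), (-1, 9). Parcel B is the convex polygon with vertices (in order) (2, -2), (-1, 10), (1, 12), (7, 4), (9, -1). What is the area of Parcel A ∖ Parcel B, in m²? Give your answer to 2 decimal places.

6.34

|Parcel A| = 34, |Parcel A∩Parcel B| = 27.6583.
|Parcel A ∖ Parcel B| = |Parcel A| − |Parcel A∩Parcel B| = 34 − 27.6583 = 6.34.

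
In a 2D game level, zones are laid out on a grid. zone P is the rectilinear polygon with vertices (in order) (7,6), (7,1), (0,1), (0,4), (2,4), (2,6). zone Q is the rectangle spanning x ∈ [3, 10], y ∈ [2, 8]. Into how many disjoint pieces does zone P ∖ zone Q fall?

1

zone P ∖ zone Q is a single connected region.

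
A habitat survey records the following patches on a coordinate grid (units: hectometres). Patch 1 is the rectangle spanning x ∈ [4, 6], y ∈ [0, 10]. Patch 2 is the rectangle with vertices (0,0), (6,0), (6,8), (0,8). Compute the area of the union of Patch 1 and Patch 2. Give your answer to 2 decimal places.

52.00

By inclusion–exclusion:
Individual areas: |Patch 1| = 20, |Patch 2| = 48.
|Patch 1∩Patch 2|: x∈[4,6], y∈[0,8] → 2·8 = 16.
|Patch 1 ∪ Patch 2| = 68 − 16 = 52.00.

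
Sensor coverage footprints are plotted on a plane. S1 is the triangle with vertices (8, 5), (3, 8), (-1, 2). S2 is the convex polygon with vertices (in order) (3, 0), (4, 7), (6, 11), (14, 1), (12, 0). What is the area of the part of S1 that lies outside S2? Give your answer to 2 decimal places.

12.73

|S1| = 21, |S1∩S2| = 8.2692.
|S1 ∖ S2| = |S1| − |S1∩S2| = 21 − 8.2692 = 12.73.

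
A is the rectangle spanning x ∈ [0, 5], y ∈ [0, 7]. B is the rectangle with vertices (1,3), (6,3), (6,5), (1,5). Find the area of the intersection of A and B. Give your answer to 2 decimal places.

|A∩B|: x∈[1,5], y∈[3,5] → 4·2 = 8.

8.00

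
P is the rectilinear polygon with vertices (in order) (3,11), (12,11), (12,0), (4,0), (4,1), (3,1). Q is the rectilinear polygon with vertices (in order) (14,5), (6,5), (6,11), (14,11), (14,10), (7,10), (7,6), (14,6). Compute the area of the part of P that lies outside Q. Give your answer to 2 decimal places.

82.00

|P| = 98, |P∩Q| = 16.
|P ∖ Q| = |P| − |P∩Q| = 98 − 16 = 82.00.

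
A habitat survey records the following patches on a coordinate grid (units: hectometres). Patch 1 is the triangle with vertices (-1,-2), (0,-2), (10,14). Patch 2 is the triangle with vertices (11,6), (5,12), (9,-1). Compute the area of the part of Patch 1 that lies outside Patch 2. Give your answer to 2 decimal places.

7.50

|Patch 1| = 8, |Patch 1∩Patch 2| = 0.5032.
|Patch 1 ∖ Patch 2| = |Patch 1| − |Patch 1∩Patch 2| = 8 − 0.5032 = 7.50.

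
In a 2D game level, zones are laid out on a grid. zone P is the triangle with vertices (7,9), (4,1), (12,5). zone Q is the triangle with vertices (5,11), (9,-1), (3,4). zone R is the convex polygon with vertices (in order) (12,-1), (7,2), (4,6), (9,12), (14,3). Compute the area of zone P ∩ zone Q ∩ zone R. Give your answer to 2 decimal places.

5.54

The intersection is the polygon with vertices (7.714,2.857), (6.727,2.364), (5.25,4.333), (6.294,7.118).
By the shoelace formula its area is 5.54.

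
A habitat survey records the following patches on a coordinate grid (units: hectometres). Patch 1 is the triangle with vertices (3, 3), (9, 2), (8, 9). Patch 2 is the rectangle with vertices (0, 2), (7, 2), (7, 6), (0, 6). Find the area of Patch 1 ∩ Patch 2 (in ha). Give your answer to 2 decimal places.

The intersection is the polygon with vertices (3,3), (5.5,6), (7,6), (7,2.333).
By the shoelace formula its area is 9.58.

9.58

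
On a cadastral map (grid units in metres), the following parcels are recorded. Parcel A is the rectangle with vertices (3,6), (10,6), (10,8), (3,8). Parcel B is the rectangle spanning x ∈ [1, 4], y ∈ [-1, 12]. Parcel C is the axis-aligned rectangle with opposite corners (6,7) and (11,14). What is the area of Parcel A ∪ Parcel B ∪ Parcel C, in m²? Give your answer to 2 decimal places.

82.00

By inclusion–exclusion:
Individual areas: |Parcel A| = 14, |Parcel B| = 39, |Parcel C| = 35.
|Parcel A∩Parcel B|: x∈[3,4], y∈[6,8] → 1·2 = 2.
|Parcel A∩Parcel C|: x∈[6,10], y∈[7,8] → 4·1 = 4.
|Parcel B∩Parcel C| = 0 (no overlap).
|Parcel A∩Parcel B∩Parcel C| = 0.
|Parcel A ∪ Parcel B ∪ Parcel C| = 88 − 6 + 0 = 82.00.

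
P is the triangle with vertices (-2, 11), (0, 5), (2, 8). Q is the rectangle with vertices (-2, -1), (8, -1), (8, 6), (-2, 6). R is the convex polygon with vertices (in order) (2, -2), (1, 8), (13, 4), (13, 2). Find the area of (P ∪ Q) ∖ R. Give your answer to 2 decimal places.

34.92

|P ∪ Q| = 78.5.
|(P ∪ Q) ∩ R| = 43.5787.
|(P ∪ Q) ∖ R| = 78.5 − 43.5787 = 34.92.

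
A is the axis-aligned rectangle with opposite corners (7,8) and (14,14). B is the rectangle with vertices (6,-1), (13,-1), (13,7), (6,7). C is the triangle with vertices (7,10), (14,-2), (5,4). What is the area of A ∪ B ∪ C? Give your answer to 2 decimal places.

103.40

By inclusion–exclusion:
Individual areas: |A| = 42, |B| = 56, |C| = 33.
|A∩B| = 0 (no overlap).
|A∩C| = 1.1667.
|B∩C| = 26.4345.
|A∩B∩C| = 0.
|A ∪ B ∪ C| = 131 − 27.6012 + 0 = 103.40.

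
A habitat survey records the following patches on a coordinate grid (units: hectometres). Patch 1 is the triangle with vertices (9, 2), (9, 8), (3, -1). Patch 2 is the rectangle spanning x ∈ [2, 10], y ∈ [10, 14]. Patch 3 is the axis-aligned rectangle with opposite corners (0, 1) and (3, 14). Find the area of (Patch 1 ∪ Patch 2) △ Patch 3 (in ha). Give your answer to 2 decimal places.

|Patch 1 ∪ Patch 2| = 50.
|(Patch 1 ∪ Patch 2) ∩ Patch 3| = 4.
|(Patch 1 ∪ Patch 2) △ Patch 3| = 50 + 39 − 8 = 81.00.

81.00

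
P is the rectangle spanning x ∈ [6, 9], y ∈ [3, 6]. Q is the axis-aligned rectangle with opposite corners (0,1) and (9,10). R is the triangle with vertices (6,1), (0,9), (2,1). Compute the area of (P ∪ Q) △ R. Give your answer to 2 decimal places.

|P ∪ Q| = 81.
|(P ∪ Q) ∩ R| = 16.
|(P ∪ Q) △ R| = 81 + 16 − 32 = 65.00.

65.00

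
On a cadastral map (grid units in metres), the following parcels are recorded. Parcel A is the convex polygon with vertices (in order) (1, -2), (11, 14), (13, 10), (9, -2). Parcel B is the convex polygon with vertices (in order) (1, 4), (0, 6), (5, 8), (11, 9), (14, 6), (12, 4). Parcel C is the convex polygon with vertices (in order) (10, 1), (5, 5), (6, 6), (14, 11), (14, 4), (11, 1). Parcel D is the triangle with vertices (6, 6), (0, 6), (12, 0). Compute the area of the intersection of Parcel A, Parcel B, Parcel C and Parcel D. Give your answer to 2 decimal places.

The intersection is the polygon with vertices (6.25,4), (5.25,4.8), (6,6), (6,6), (8,4).
By the shoelace formula its area is 2.65.

2.65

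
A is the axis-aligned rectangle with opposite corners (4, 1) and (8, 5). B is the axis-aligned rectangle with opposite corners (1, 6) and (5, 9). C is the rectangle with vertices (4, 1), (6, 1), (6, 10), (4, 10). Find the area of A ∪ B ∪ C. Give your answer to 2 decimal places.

By inclusion–exclusion:
Individual areas: |A| = 16, |B| = 12, |C| = 18.
|A∩B| = 0 (no overlap).
|A∩C|: x∈[4,6], y∈[1,5] → 2·4 = 8.
|B∩C|: x∈[4,5], y∈[6,9] → 1·3 = 3.
|A∩B∩C| = 0.
|A ∪ B ∪ C| = 46 − 11 + 0 = 35.00.

35.00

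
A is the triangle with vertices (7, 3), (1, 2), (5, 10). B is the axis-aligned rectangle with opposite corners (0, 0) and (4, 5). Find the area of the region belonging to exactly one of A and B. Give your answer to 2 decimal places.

|A| = 22, |B| = 20, |A∩B| = 6.
|A △ B| = |A| + |B| − 2·|A∩B| = 22 + 20 − 12 = 30.00.

30.00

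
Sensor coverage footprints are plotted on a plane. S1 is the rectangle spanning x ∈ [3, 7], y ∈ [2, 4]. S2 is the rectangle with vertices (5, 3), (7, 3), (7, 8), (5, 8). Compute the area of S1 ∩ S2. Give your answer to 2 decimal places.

2.00

|S1∩S2|: x∈[5,7], y∈[3,4] → 2·1 = 2.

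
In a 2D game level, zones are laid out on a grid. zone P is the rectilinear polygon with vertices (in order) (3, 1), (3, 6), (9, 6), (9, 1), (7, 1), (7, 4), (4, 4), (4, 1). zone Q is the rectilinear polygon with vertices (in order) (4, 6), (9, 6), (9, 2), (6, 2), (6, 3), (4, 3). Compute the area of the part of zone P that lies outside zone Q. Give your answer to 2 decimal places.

|zone P| = 21, |zone P∩zone Q| = 14.
|zone P ∖ zone Q| = |zone P| − |zone P∩zone Q| = 21 − 14 = 7.00.

7.00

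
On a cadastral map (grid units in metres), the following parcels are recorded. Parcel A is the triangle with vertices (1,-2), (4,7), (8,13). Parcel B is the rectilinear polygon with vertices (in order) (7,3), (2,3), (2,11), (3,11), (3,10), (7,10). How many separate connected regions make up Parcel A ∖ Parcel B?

Parcel A ∖ Parcel B splits into 2 disjoint pieces (area 1.6667, area 0.9).

2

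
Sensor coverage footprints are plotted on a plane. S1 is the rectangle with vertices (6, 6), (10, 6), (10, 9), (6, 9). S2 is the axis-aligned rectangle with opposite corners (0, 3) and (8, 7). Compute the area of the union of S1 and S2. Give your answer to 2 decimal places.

By inclusion–exclusion:
Individual areas: |S1| = 12, |S2| = 32.
|S1∩S2|: x∈[6,8], y∈[6,7] → 2·1 = 2.
|S1 ∪ S2| = 44 − 2 = 42.00.

42.00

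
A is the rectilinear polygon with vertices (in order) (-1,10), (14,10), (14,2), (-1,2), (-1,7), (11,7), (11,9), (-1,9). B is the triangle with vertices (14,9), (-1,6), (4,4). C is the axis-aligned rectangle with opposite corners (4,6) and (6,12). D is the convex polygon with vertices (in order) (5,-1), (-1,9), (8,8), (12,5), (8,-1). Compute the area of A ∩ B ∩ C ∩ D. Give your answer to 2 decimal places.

The intersection is the polygon with vertices (6,6), (4,6), (4,7), (6,7).
By the shoelace formula its area is 2.00.

2.00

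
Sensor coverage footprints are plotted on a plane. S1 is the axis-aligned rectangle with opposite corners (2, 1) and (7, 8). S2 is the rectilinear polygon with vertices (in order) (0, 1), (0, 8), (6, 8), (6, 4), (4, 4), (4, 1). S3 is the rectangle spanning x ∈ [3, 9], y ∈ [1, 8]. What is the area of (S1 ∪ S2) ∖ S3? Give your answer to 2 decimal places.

21.00

|S1 ∪ S2| = 49.
|(S1 ∪ S2) ∩ S3| = 28.
|(S1 ∪ S2) ∖ S3| = 49 − 28 = 21.00.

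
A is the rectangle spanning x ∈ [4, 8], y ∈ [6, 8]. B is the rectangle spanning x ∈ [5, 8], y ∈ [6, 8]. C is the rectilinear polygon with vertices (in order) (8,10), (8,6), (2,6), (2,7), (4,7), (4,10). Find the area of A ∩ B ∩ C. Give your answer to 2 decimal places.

The intersection is the polygon with vertices (5,6), (5,8), (8,8), (8,6).
By the shoelace formula its area is 6.00.

6.00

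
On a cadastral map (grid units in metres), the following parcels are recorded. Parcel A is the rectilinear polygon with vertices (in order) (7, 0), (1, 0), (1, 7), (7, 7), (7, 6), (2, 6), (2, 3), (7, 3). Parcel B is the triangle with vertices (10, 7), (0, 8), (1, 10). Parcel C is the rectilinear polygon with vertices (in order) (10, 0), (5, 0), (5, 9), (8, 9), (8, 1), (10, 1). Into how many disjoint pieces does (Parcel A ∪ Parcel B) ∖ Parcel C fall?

3

(Parcel A ∪ Parcel B) ∖ Parcel C splits into 3 disjoint pieces (area 19, area 7.5833, area 0.4667).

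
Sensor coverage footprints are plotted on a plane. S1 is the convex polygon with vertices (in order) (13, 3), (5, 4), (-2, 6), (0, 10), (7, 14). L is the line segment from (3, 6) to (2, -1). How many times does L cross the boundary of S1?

The segment meets the boundary at (2.804,4.627).

1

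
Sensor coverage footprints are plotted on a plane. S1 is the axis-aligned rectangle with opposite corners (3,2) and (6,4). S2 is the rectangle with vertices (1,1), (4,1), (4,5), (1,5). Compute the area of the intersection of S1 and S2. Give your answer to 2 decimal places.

|S1∩S2|: x∈[3,4], y∈[2,4] → 1·2 = 2.

2.00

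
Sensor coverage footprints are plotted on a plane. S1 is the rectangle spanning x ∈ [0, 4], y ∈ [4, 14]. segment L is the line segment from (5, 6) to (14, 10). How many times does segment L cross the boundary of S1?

0

The segment lies entirely outside S1 and never meets its boundary.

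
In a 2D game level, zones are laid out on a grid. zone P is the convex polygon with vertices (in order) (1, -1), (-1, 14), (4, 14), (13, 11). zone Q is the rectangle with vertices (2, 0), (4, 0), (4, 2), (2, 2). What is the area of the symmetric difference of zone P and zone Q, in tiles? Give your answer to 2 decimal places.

109.50

|zone P| = 109.5, |zone Q| = 4, |zone P∩zone Q| = 2.
|zone P △ zone Q| = |zone P| + |zone Q| − 2·|zone P∩zone Q| = 109.5 + 4 − 4 = 109.50.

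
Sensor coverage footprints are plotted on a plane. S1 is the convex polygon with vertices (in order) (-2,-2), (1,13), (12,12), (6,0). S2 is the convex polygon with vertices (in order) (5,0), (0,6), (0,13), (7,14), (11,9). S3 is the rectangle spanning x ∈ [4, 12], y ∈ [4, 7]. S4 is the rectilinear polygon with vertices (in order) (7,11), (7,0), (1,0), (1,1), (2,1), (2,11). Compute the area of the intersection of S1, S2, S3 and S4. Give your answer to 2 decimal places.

The intersection is the polygon with vertices (4,4), (4,7), (7,7), (7,4).
By the shoelace formula its area is 9.00.

9.00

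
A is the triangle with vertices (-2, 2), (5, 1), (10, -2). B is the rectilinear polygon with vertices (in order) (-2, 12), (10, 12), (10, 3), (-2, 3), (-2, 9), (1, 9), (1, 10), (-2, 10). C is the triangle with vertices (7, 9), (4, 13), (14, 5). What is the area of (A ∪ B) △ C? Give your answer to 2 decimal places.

|A ∪ B| = 113.
|(A ∪ B) ∩ C| = 5.9214.
|(A ∪ B) △ C| = 113 + 8 − 11.8429 = 109.16.

109.16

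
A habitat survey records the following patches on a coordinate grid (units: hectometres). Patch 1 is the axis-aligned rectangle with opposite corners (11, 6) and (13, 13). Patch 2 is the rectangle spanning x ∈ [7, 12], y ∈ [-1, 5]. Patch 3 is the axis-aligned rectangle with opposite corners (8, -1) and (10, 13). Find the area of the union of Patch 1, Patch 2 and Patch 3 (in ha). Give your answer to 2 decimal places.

By inclusion–exclusion:
Individual areas: |Patch 1| = 14, |Patch 2| = 30, |Patch 3| = 28.
|Patch 1∩Patch 2| = 0 (no overlap).
|Patch 1∩Patch 3| = 0 (no overlap).
|Patch 2∩Patch 3|: x∈[8,10], y∈[-1,5] → 2·6 = 12.
|Patch 1∩Patch 2∩Patch 3| = 0.
|Patch 1 ∪ Patch 2 ∪ Patch 3| = 72 − 12 + 0 = 60.00.

60.00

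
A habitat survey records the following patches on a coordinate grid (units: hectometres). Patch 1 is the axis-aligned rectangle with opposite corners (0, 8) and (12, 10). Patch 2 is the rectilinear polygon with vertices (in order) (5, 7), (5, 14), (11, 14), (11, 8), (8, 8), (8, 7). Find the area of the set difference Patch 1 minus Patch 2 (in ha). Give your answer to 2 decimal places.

|Patch 1| = 24, |Patch 1∩Patch 2| = 12.
|Patch 1 ∖ Patch 2| = |Patch 1| − |Patch 1∩Patch 2| = 24 − 12 = 12.00.

12.00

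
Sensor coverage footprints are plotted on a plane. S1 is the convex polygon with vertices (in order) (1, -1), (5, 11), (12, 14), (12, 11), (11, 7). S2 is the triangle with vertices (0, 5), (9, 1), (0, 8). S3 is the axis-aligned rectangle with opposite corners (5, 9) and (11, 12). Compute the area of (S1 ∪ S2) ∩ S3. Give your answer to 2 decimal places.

16.83

The region (S1 ∪ S2) ∩ S3 is the polygon with vertices (7.333,12), (11,12), (11,9), (5,9), (5,11).
By the shoelace formula its area is 16.83.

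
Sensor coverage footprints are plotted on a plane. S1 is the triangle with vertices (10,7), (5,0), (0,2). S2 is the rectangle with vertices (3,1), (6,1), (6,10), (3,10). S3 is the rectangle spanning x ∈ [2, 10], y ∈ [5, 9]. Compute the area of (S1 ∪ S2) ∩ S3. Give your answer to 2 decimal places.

|S1 ∪ S2| = 39.8071.
|(S1 ∪ S2) ∩ S3| = 14.57.

14.57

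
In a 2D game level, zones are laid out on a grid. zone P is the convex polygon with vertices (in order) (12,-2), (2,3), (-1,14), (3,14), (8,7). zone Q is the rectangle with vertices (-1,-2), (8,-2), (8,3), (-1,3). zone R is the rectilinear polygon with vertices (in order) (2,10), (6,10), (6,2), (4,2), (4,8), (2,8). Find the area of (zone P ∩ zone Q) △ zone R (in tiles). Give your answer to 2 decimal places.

25.00

|zone P ∩ zone Q| = 9.
|(zone P ∩ zone Q) ∩ zone R| = 2.
|(zone P ∩ zone Q) △ zone R| = 9 + 20 − 4 = 25.00.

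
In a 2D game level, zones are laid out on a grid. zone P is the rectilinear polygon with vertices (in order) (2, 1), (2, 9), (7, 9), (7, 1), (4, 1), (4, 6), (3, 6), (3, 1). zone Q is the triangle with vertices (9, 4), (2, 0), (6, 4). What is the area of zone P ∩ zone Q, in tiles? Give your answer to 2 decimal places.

4.00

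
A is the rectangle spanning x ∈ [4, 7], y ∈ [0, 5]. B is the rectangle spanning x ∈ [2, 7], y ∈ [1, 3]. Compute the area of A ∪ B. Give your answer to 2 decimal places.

19.00

By inclusion–exclusion:
Individual areas: |A| = 15, |B| = 10.
|A∩B|: x∈[4,7], y∈[1,3] → 3·2 = 6.
|A ∪ B| = 25 − 6 = 19.00.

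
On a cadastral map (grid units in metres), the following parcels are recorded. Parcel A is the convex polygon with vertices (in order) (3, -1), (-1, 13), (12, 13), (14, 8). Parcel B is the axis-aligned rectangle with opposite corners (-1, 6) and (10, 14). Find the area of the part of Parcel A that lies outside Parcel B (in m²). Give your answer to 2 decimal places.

57.50

|Parcel A| = 127.5, |Parcel A∩Parcel B| = 70.
|Parcel A ∖ Parcel B| = |Parcel A| − |Parcel A∩Parcel B| = 127.5 − 70 = 57.50.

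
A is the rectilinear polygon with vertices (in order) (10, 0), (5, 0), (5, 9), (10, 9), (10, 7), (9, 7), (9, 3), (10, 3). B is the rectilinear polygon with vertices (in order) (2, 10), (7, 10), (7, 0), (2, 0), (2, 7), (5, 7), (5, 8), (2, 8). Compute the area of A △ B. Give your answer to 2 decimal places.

|A| = 41, |B| = 47, |A∩B| = 18.
|A △ B| = |A| + |B| − 2·|A∩B| = 41 + 47 − 36 = 52.00.

52.00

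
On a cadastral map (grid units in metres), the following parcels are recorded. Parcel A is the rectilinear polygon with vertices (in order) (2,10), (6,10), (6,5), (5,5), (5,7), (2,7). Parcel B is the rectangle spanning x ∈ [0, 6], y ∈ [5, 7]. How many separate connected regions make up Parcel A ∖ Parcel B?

Parcel A ∖ Parcel B is a single connected region.

1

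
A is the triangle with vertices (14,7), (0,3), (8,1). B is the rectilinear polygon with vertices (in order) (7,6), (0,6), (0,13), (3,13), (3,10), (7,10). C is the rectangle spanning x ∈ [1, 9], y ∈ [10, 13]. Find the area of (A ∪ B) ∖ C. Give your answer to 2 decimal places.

|A ∪ B| = 67.
|(A ∪ B) ∩ C| = 6.
|(A ∪ B) ∖ C| = 67 − 6 = 61.00.

61.00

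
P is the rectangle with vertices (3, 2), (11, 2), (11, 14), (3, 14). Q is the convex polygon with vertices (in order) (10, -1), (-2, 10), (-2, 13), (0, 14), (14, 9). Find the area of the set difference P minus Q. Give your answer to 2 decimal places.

26.37

|P| = 96, |P∩Q| = 69.6326.
|P ∖ Q| = |P| − |P∩Q| = 96 − 69.6326 = 26.37.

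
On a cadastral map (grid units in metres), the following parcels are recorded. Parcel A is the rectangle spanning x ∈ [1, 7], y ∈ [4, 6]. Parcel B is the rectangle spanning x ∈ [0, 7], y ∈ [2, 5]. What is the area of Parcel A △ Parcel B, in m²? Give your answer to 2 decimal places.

|Parcel A∩Parcel B|: x∈[1,7], y∈[4,5] → 6·1 = 6.
|Parcel A △ Parcel B| = |Parcel A| + |Parcel B| − 2·|Parcel A∩Parcel B| = 12 + 21 − 12 = 21.00.

21.00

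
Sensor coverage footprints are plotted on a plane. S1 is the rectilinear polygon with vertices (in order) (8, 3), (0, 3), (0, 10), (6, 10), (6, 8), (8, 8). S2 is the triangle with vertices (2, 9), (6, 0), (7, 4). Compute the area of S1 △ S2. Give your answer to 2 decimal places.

45.75

|S1| = 52, |S2| = 12.5, |S1∩S2| = 9.375.
|S1 △ S2| = |S1| + |S2| − 2·|S1∩S2| = 52 + 12.5 − 18.75 = 45.75.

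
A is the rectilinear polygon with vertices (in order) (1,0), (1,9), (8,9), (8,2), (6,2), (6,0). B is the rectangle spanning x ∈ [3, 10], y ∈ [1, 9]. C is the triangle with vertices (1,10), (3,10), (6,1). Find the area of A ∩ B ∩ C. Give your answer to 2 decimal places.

The intersection is the polygon with vertices (3,9), (3.333,9), (6,1), (3,6.4).
By the shoelace formula its area is 5.23.

5.23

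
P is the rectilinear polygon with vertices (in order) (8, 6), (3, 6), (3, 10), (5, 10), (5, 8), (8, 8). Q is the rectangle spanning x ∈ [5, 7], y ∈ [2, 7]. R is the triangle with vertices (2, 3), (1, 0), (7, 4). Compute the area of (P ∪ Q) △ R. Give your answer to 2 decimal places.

27.13

|P ∪ Q| = 22.
|(P ∪ Q) ∩ R| = 0.9333.
|(P ∪ Q) △ R| = 22 + 7 − 1.8667 = 27.13.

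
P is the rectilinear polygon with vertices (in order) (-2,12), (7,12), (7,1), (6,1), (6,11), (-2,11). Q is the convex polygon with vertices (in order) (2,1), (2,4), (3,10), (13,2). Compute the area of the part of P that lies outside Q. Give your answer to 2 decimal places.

|P| = 19, |P∩Q| = 5.7909.
|P ∖ Q| = |P| − |P∩Q| = 19 − 5.7909 = 13.21.

13.21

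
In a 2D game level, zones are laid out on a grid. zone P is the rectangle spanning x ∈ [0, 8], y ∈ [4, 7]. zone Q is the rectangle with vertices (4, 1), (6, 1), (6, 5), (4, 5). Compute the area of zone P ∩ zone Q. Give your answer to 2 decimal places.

2.00

|zone P∩zone Q|: x∈[4,6], y∈[4,5] → 2·1 = 2.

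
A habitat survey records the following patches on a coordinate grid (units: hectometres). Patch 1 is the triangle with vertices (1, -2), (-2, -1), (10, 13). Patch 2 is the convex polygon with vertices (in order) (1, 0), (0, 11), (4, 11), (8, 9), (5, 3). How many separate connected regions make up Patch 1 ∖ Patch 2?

Patch 1 ∖ Patch 2 splits into 2 disjoint pieces (area 8.675, area 1.7308).

2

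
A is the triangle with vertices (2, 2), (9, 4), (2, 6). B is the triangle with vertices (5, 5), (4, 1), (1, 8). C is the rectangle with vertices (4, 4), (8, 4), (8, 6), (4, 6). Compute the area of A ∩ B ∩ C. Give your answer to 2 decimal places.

The intersection is the polygon with vertices (4.692,5.231), (5,5), (4.75,4), (4,4), (4,5.429).
By the shoelace formula its area is 1.14.

1.14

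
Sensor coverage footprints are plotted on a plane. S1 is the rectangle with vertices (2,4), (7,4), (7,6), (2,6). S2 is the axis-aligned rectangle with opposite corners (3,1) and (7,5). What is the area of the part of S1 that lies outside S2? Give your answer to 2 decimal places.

|S1∩S2|: x∈[3,7], y∈[4,5] → 4·1 = 4.
|S1| = 10.
|S1 ∖ S2| = |S1| − |S1∩S2| = 10 − 4 = 6.00.

6.00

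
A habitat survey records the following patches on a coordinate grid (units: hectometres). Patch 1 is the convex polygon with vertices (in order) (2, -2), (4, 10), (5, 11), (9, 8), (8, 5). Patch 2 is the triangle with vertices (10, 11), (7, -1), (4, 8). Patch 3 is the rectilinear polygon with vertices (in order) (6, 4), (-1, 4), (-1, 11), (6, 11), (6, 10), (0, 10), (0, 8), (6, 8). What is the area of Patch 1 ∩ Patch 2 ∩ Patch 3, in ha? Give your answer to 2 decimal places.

5.33

The intersection is the polygon with vertices (4,8), (6,8), (6,4), (5.333,4).
By the shoelace formula its area is 5.33.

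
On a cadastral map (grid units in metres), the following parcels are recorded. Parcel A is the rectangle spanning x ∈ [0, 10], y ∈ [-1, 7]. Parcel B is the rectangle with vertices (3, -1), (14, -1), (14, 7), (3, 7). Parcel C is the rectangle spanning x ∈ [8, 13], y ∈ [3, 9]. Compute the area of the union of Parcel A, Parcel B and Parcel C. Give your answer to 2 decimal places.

By inclusion–exclusion:
Individual areas: |Parcel A| = 80, |Parcel B| = 88, |Parcel C| = 30.
|Parcel A∩Parcel B|: x∈[3,10], y∈[-1,7] → 7·8 = 56.
|Parcel A∩Parcel C|: x∈[8,10], y∈[3,7] → 2·4 = 8.
|Parcel B∩Parcel C|: x∈[8,13], y∈[3,7] → 5·4 = 20.
|Parcel A∩Parcel B∩Parcel C| = 8.
|Parcel A ∪ Parcel B ∪ Parcel C| = 198 − 84 + 8 = 122.00.

122.00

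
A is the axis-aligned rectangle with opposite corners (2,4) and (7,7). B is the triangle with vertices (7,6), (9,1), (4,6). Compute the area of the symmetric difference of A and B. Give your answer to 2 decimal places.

14.50

|A| = 15, |B| = 7.5, |A∩B| = 4.
|A △ B| = |A| + |B| − 2·|A∩B| = 15 + 7.5 − 8 = 14.50.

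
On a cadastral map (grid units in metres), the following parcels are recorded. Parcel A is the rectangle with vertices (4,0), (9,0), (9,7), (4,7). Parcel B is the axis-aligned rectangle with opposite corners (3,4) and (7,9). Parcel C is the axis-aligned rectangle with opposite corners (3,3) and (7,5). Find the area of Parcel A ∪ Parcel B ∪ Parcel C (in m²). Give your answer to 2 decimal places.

By inclusion–exclusion:
Individual areas: |Parcel A| = 35, |Parcel B| = 20, |Parcel C| = 8.
|Parcel A∩Parcel B|: x∈[4,7], y∈[4,7] → 3·3 = 9.
|Parcel A∩Parcel C|: x∈[4,7], y∈[3,5] → 3·2 = 6.
|Parcel B∩Parcel C|: x∈[3,7], y∈[4,5] → 4·1 = 4.
|Parcel A∩Parcel B∩Parcel C| = 3.
|Parcel A ∪ Parcel B ∪ Parcel C| = 63 − 19 + 3 = 47.00.

47.00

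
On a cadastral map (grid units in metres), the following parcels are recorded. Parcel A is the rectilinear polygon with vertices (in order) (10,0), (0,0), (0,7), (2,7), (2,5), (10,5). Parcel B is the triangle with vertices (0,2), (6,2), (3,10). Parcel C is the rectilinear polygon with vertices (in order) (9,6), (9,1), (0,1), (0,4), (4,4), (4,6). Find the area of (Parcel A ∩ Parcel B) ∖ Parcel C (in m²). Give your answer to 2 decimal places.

|Parcel A ∩ Parcel B| = 15.625.
|(Parcel A ∩ Parcel B) ∩ Parcel C| = 11.5625.
|(Parcel A ∩ Parcel B) ∖ Parcel C| = 15.625 − 11.5625 = 4.06.

4.06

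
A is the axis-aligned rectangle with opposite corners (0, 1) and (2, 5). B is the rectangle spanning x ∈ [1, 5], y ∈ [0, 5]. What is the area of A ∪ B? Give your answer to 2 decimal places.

24.00

By inclusion–exclusion:
Individual areas: |A| = 8, |B| = 20.
|A∩B|: x∈[1,2], y∈[1,5] → 1·4 = 4.
|A ∪ B| = 28 − 4 = 24.00.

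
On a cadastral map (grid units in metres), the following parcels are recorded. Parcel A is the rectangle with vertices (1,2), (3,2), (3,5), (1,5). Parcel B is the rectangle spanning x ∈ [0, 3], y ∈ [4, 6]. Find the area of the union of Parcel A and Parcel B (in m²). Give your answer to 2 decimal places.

By inclusion–exclusion:
Individual areas: |Parcel A| = 6, |Parcel B| = 6.
|Parcel A∩Parcel B|: x∈[1,3], y∈[4,5] → 2·1 = 2.
|Parcel A ∪ Parcel B| = 12 − 2 = 10.00.

10.00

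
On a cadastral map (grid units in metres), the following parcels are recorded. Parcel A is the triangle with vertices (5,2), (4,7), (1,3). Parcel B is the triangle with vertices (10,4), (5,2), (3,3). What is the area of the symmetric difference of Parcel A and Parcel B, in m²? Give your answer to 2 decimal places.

11.75

|Parcel A| = 9.5, |Parcel B| = 4.5, |Parcel A∩Parcel B| = 1.125.
|Parcel A △ Parcel B| = |Parcel A| + |Parcel B| − 2·|Parcel A∩Parcel B| = 9.5 + 4.5 − 2.25 = 11.75.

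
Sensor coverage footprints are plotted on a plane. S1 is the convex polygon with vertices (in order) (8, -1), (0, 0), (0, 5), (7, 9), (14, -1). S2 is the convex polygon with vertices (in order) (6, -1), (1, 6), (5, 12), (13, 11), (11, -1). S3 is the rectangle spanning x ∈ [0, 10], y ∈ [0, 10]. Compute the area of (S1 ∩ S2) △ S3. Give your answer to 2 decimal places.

|S1 ∩ S2| = 61.7941.
|(S1 ∩ S2) ∩ S3| = 51.4752.
|(S1 ∩ S2) △ S3| = 61.7941 + 100 − 102.9503 = 58.84.

58.84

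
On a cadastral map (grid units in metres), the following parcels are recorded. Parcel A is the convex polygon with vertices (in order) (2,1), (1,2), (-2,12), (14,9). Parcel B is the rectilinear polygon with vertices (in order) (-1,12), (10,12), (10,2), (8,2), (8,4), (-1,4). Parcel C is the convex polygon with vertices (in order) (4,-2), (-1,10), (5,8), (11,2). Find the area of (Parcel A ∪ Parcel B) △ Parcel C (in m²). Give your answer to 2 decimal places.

93.21

|Parcel A ∪ Parcel B| = 110.2562.
|(Parcel A ∪ Parcel B) ∩ Parcel C| = 40.5217.
|(Parcel A ∪ Parcel B) △ Parcel C| = 110.2562 + 64 − 81.0435 = 93.21.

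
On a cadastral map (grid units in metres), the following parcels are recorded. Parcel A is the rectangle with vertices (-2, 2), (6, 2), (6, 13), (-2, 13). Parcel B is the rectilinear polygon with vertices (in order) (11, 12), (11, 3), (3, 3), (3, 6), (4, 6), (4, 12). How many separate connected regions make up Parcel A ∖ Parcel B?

Parcel A ∖ Parcel B is a single connected region.

1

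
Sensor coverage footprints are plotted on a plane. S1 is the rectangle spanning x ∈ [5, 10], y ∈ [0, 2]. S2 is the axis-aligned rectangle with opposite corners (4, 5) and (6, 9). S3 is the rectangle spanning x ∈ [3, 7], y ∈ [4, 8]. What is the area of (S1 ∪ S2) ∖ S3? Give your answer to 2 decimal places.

|S1 ∪ S2| = 18.
|(S1 ∪ S2) ∩ S3| = 6.
|(S1 ∪ S2) ∖ S3| = 18 − 6 = 12.00.

12.00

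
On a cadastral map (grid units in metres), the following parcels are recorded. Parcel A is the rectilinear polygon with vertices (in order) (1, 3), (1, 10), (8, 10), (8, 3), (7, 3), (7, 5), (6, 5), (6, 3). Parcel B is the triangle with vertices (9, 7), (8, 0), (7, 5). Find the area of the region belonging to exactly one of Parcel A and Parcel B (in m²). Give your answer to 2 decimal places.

48.80

|Parcel A| = 47, |Parcel B| = 6, |Parcel A∩Parcel B| = 2.1.
|Parcel A △ Parcel B| = |Parcel A| + |Parcel B| − 2·|Parcel A∩Parcel B| = 47 + 6 − 4.2 = 48.80.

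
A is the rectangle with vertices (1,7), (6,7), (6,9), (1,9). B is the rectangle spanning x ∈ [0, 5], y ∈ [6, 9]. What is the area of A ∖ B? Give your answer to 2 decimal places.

2.00

|A∩B|: x∈[1,5], y∈[7,9] → 4·2 = 8.
|A| = 10.
|A ∖ B| = |A| − |A∩B| = 10 − 8 = 2.00.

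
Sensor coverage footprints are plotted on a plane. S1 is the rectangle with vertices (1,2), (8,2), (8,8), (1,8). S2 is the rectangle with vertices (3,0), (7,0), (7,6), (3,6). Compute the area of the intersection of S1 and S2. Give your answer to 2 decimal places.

|S1∩S2|: x∈[3,7], y∈[2,6] → 4·4 = 16.

16.00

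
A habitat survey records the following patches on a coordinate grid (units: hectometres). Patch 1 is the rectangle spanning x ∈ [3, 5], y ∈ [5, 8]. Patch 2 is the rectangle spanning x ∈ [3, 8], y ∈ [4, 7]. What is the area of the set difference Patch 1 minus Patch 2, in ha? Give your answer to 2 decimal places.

2.00

|Patch 1∩Patch 2|: x∈[3,5], y∈[5,7] → 2·2 = 4.
|Patch 1| = 6.
|Patch 1 ∖ Patch 2| = |Patch 1| − |Patch 1∩Patch 2| = 6 − 4 = 2.00.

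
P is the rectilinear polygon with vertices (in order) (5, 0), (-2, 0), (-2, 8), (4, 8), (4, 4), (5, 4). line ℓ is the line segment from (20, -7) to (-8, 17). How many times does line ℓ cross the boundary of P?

2

The segment meets the boundary at (2.5,8), (4,6.714).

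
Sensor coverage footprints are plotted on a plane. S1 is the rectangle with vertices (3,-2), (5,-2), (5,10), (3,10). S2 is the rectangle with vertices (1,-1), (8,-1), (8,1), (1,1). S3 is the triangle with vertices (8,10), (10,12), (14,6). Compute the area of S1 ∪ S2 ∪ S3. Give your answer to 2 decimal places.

By inclusion–exclusion:
Individual areas: |S1| = 24, |S2| = 14, |S3| = 10.
|S1∩S2|: x∈[3,5], y∈[-1,1] → 2·2 = 4.
|S1∩S3| = 0.
|S2∩S3| = 0.
|S1∩S2∩S3| = 0.
|S1 ∪ S2 ∪ S3| = 48 − 4 + 0 = 44.00.

44.00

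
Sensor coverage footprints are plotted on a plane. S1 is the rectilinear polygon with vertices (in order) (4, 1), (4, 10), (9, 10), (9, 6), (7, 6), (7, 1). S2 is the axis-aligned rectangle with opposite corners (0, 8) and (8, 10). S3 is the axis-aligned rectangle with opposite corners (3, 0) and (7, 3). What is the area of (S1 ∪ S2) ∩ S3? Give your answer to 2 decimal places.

The region (S1 ∪ S2) ∩ S3 is the polygon with vertices (7,1), (4,1), (4,3), (7,3).
By the shoelace formula its area is 6.00.

6.00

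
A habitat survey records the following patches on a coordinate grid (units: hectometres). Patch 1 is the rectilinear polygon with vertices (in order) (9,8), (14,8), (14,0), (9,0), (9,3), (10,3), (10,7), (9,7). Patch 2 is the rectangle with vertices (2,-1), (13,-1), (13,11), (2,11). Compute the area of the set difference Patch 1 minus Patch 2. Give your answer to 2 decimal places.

8.00

|Patch 1| = 36, |Patch 1∩Patch 2| = 28.
|Patch 1 ∖ Patch 2| = |Patch 1| − |Patch 1∩Patch 2| = 36 − 28 = 8.00.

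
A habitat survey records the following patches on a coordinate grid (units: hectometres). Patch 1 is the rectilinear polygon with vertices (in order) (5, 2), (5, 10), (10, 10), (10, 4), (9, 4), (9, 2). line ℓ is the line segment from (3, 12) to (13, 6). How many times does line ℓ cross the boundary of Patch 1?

2

The segment meets the boundary at (10,7.8), (6.333,10).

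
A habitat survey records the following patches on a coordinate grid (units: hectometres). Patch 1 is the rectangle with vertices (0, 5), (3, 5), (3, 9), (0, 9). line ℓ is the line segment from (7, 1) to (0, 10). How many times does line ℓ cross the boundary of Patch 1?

2

The segment meets the boundary at (0.778,9), (3,6.143).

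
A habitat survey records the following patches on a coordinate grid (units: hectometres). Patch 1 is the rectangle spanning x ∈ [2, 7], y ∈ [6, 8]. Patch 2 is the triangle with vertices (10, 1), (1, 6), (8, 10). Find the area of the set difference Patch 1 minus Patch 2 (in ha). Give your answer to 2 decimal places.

1.79

|Patch 1| = 10, |Patch 1∩Patch 2| = 8.2143.
|Patch 1 ∖ Patch 2| = |Patch 1| − |Patch 1∩Patch 2| = 10 − 8.2143 = 1.79.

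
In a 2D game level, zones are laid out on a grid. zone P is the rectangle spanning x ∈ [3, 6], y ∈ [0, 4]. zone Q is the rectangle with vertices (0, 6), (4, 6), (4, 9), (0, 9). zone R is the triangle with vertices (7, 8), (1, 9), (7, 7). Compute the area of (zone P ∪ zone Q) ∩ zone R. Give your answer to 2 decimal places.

0.75

The region (zone P ∪ zone Q) ∩ zone R is the polygon with vertices (4,8), (1,9), (4,8.5).
By the shoelace formula its area is 0.75.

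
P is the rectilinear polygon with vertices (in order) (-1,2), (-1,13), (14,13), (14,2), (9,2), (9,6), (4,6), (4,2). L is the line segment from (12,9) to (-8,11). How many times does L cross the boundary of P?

The segment meets the boundary at (-1,10.3).

1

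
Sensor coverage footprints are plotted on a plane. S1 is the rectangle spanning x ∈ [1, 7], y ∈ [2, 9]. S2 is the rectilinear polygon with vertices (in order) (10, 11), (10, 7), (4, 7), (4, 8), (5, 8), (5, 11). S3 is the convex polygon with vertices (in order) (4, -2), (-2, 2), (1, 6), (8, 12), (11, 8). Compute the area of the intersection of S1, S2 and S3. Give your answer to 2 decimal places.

5.00

The intersection is the polygon with vertices (7,7), (4,7), (4,8), (5,8), (5,9), (7,9).
By the shoelace formula its area is 5.00.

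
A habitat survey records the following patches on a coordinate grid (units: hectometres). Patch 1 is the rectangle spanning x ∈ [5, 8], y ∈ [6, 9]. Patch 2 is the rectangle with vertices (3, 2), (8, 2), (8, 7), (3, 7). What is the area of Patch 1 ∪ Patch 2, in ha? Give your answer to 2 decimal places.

31.00

By inclusion–exclusion:
Individual areas: |Patch 1| = 9, |Patch 2| = 25.
|Patch 1∩Patch 2|: x∈[5,8], y∈[6,7] → 3·1 = 3.
|Patch 1 ∪ Patch 2| = 34 − 3 = 31.00.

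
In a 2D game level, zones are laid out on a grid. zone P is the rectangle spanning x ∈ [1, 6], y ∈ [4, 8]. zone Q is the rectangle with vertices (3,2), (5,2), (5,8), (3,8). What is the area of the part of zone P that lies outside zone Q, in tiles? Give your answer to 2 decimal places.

12.00

|zone P∩zone Q|: x∈[3,5], y∈[4,8] → 2·4 = 8.
|zone P| = 20.
|zone P ∖ zone Q| = |zone P| − |zone P∩zone Q| = 20 − 8 = 12.00.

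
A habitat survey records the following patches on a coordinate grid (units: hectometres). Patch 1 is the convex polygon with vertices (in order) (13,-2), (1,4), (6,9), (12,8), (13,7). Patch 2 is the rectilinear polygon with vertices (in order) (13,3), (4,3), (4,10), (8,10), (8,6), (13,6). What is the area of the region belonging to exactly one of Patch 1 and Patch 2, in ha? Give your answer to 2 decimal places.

|Patch 1| = 79, |Patch 2| = 43, |Patch 1∩Patch 2| = 36.6667.
|Patch 1 △ Patch 2| = |Patch 1| + |Patch 2| − 2·|Patch 1∩Patch 2| = 79 + 43 − 73.3333 = 48.67.

48.67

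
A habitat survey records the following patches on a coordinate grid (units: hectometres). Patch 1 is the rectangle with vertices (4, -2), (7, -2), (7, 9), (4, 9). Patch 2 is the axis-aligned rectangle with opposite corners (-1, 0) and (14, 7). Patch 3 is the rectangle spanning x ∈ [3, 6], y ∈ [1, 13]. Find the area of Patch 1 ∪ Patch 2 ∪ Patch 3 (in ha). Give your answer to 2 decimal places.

By inclusion–exclusion:
Individual areas: |Patch 1| = 33, |Patch 2| = 105, |Patch 3| = 36.
|Patch 1∩Patch 2|: x∈[4,7], y∈[0,7] → 3·7 = 21.
|Patch 1∩Patch 3|: x∈[4,6], y∈[1,9] → 2·8 = 16.
|Patch 2∩Patch 3|: x∈[3,6], y∈[1,7] → 3·6 = 18.
|Patch 1∩Patch 2∩Patch 3| = 12.
|Patch 1 ∪ Patch 2 ∪ Patch 3| = 174 − 55 + 12 = 131.00.

131.00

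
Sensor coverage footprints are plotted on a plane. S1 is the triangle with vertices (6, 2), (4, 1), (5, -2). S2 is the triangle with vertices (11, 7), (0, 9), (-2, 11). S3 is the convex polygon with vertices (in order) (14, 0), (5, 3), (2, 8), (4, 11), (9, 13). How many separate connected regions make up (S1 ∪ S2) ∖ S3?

(S1 ∪ S2) ∖ S3 splits into 2 disjoint pieces (area 3.5, area 4.6475).

2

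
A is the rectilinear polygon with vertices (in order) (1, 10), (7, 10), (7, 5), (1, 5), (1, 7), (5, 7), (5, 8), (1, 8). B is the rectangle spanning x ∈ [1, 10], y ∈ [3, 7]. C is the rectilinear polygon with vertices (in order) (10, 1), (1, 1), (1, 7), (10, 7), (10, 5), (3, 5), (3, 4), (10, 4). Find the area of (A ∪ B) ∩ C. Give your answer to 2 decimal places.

29.00

|A ∪ B| = 50.
|(A ∪ B) ∩ C| = 29.00.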